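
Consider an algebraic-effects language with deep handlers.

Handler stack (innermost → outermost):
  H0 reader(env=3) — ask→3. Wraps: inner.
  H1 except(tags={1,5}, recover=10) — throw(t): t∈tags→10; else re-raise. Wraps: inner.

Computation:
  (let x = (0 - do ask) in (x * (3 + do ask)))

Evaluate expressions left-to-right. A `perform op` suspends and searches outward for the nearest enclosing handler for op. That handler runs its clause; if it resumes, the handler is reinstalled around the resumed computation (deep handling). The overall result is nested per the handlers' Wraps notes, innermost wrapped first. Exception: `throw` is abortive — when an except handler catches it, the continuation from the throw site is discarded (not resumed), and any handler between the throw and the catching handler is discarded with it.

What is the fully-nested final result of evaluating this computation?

Step-by-step:
ask @ H0 ⇒ 3
ask @ H0 ⇒ 3
H0 returns -18
H1 returns -18
= -18

Answer: -18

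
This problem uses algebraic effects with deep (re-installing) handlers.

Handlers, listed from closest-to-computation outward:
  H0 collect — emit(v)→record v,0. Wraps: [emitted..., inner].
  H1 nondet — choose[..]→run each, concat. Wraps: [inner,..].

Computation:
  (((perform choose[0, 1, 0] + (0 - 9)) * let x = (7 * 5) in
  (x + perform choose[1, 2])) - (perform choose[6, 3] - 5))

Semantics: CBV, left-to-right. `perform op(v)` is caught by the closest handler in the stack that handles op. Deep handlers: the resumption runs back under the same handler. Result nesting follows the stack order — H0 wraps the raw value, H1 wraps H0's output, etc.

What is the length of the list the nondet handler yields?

Answer: 12

Step-by-step:
choose[0, 1, 0] @ H1
  branch[0] choose=0:
    choose[1, 2] @ H1
      branch[0] choose=1:
        choose[6, 3] @ H1
          branch[0] choose=6:
            H0 returns [-325]
            H1 returns [[-325]]
          branch[1] choose=3:
            H0 returns [-322]
            H1 returns [[-322]]
      branch[1] choose=2:
        choose[6, 3] @ H1
          branch[0] choose=6:
            H0 returns [-334]
            H1 returns [[-334]]
          branch[1] choose=3:
            H0 returns [-331]
            H1 returns [[-331]]
  branch[1] choose=1:
    choose[1, 2] @ H1
      branch[0] choose=1:
        choose[6, 3] @ H1
          branch[0] choose=6:
            H0 returns [-289]
            H1 returns [[-289]]
          branch[1] choose=3:
            H0 returns [-286]
            H1 returns [[-286]]
      branch[1] choose=2:
        choose[6, 3] @ H1
          branch[0] choose=6:
            H0 returns [-297]
            H1 returns [[-297]]
          branch[1] choose=3:
            H0 returns [-294]
            H1 returns [[-294]]
  branch[2] choose=0:
    choose[1, 2] @ H1
      branch[0] choose=1:
        choose[6, 3] @ H1
          branch[0] choose=6:
            H0 returns [-325]
            H1 returns [[-325]]
          branch[1] choose=3:
            H0 returns [-322]
            H1 returns [[-322]]
      branch[1] choose=2:
        choose[6, 3] @ H1
          branch[0] choose=6:
            H0 returns [-334]
            H1 returns [[-334]]
          branch[1] choose=3:
            H0 returns [-331]
            H1 returns [[-331]]
= [[-325], [-322], [-334], [-331], [-289], [-286], [-297], [-294], [-325], [-322], [-334], [-331]]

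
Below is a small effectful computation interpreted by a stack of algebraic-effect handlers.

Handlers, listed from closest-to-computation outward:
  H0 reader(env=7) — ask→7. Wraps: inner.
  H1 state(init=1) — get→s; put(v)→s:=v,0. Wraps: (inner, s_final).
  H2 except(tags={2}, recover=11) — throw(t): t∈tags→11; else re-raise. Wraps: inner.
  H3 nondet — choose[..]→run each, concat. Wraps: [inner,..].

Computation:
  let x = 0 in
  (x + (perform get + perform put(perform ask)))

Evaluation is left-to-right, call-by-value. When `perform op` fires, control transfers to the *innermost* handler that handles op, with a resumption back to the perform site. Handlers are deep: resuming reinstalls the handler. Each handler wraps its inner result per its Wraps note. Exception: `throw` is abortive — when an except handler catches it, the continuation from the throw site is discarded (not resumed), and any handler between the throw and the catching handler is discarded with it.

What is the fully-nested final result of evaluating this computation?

Answer: [(1, 7)]

Working:
get @ H1 ⇒ 1
ask @ H0 ⇒ 7
put(7) @ H1 ⇒ s:=7
H0 returns 1
H1 returns (1, 7)
H2 returns (1, 7)
H3 returns [(1, 7)]
= [(1, 7)]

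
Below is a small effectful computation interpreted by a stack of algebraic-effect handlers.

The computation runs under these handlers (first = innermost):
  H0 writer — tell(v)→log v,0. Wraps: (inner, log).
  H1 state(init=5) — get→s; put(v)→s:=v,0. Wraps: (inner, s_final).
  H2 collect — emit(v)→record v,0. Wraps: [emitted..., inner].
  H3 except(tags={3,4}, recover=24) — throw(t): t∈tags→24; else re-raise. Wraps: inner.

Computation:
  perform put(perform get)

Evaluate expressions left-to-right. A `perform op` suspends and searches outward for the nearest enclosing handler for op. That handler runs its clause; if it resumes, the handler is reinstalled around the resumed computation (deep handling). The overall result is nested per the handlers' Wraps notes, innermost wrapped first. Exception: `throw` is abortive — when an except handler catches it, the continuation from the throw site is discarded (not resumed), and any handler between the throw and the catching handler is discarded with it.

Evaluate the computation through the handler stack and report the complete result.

Answer: [((0, ()), 5)]

Evaluation trace:
get @ H1 ⇒ 5
put(5) @ H1 ⇒ s:=5
H0 returns (0, ())
H1 returns ((0, ()), 5)
H2 returns [((0, ()), 5)]
H3 returns [((0, ()), 5)]
= [((0, ()), 5)]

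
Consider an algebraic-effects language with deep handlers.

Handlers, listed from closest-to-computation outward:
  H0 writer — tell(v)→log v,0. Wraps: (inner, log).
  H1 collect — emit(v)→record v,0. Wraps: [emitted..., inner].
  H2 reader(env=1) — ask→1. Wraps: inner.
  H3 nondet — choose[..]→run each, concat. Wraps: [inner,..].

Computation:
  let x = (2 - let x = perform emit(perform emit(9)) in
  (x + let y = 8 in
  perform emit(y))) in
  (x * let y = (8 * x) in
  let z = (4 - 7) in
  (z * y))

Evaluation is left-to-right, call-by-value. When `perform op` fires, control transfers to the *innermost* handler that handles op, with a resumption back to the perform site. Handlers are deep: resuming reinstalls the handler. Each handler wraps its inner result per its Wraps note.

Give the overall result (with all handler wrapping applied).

Evaluation trace:
emit(9) @ H1 ⇒ out+=9
emit(0) @ H1 ⇒ out+=0
emit(8) @ H1 ⇒ out+=8
H0 returns (-96, ())
H1 returns [9, 0, 8, (-96, ())]
H2 returns [9, 0, 8, (-96, ())]
H3 returns [[9, 0, 8, (-96, ())]]
= [[9, 0, 8, (-96, ())]]

Answer: [[9, 0, 8, (-96, ())]]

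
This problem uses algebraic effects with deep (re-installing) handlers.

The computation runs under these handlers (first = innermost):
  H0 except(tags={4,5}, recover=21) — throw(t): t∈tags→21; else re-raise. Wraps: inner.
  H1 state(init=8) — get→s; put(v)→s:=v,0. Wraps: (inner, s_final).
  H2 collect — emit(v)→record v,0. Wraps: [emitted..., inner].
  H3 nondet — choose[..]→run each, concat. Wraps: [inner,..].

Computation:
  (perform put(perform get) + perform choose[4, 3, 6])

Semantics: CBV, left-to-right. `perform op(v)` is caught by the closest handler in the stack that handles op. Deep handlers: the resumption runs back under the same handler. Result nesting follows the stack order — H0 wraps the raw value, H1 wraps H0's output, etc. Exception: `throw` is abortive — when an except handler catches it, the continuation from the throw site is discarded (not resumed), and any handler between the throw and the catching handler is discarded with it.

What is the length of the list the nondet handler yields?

Working:
get @ H1 ⇒ 8
put(8) @ H1 ⇒ s:=8
choose[4, 3, 6] @ H3
  branch[0] choose=4:
    H0 returns 4
    H1 returns (4, 8)
    H2 returns [(4, 8)]
    H3 returns [[(4, 8)]]
  branch[1] choose=3:
    H0 returns 3
    H1 returns (3, 8)
    H2 returns [(3, 8)]
    H3 returns [[(3, 8)]]
  branch[2] choose=6:
    H0 returns 6
    H1 returns (6, 8)
    H2 returns [(6, 8)]
    H3 returns [[(6, 8)]]
= [[(4, 8)], [(3, 8)], [(6, 8)]]

Answer: 3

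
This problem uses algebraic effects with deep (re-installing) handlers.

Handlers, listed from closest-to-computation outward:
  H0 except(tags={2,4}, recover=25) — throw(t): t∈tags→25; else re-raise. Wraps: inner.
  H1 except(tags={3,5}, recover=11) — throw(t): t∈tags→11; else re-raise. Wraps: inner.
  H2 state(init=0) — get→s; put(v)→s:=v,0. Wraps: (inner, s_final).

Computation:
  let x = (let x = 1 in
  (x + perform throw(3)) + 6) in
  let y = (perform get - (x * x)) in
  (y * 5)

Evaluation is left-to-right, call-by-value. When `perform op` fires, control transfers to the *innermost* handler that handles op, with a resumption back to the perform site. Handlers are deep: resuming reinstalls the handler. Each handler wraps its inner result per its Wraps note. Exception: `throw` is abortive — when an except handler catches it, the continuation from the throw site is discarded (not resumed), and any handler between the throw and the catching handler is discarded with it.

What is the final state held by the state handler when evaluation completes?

Answer: 0

Evaluation trace:
throw(3) @ H0 re-raised
throw(3) @ H1 caught ⇒ 11
H2 returns (11, 0)
= (11, 0)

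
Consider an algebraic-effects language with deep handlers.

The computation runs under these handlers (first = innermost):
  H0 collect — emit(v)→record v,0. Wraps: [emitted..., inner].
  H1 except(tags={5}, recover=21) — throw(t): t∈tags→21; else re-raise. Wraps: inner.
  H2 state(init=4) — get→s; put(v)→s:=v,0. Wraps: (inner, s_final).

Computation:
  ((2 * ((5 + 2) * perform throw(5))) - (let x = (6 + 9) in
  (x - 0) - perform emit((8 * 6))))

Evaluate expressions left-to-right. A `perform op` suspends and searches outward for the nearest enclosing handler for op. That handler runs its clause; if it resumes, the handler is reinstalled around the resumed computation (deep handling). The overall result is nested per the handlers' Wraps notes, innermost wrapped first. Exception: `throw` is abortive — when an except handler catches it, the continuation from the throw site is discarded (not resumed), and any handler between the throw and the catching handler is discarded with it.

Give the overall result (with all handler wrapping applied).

Answer: (21, 4)

Step-by-step:
throw(5) @ H1 caught ⇒ 21
H2 returns (21, 4)
= (21, 4)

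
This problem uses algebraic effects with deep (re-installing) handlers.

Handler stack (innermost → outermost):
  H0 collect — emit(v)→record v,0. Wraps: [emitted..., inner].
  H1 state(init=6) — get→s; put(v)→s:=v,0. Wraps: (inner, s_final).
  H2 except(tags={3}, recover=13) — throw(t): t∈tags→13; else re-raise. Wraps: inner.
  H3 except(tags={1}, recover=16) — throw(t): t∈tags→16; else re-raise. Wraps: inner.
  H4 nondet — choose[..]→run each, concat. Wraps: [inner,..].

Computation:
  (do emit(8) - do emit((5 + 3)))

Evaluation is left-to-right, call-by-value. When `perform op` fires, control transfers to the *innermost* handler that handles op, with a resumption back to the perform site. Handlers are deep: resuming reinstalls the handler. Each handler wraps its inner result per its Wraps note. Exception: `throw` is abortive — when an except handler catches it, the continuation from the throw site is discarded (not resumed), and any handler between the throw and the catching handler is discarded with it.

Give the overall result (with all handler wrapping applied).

Answer: [([8, 8, 0], 6)]

Working:
emit(8) @ H0 ⇒ out+=8
emit(8) @ H0 ⇒ out+=8
H0 returns [8, 8, 0]
H1 returns ([8, 8, 0], 6)
H2 returns ([8, 8, 0], 6)
H3 returns ([8, 8, 0], 6)
H4 returns [([8, 8, 0], 6)]
= [([8, 8, 0], 6)]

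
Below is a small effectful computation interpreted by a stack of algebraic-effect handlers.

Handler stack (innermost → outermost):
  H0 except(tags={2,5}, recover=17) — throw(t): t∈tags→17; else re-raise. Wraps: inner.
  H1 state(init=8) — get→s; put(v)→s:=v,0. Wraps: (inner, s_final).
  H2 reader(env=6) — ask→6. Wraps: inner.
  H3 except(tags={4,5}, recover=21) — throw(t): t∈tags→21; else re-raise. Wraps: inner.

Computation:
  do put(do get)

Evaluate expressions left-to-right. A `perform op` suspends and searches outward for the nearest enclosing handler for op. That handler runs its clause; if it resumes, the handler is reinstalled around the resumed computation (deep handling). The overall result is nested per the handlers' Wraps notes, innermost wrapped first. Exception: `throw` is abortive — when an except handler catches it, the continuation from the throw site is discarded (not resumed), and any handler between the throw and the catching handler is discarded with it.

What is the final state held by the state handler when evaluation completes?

Answer: 8

Working:
get @ H1 ⇒ 8
put(8) @ H1 ⇒ s:=8
H0 returns 0
H1 returns (0, 8)
H2 returns (0, 8)
H3 returns (0, 8)
= (0, 8)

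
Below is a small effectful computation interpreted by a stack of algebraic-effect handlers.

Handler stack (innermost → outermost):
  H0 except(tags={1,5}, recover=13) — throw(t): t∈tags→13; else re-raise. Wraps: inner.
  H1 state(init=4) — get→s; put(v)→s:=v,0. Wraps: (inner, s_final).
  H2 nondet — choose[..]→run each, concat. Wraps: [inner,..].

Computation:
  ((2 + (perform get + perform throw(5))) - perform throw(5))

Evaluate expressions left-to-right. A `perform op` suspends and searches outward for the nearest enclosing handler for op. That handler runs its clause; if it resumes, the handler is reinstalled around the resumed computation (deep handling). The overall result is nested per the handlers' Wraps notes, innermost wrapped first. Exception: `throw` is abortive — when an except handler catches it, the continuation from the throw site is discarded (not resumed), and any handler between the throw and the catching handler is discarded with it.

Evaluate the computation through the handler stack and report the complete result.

Step-by-step:
get @ H1 ⇒ 4
throw(5) @ H0 caught ⇒ 13
H1 returns (13, 4)
H2 returns [(13, 4)]
= [(13, 4)]

Answer: [(13, 4)]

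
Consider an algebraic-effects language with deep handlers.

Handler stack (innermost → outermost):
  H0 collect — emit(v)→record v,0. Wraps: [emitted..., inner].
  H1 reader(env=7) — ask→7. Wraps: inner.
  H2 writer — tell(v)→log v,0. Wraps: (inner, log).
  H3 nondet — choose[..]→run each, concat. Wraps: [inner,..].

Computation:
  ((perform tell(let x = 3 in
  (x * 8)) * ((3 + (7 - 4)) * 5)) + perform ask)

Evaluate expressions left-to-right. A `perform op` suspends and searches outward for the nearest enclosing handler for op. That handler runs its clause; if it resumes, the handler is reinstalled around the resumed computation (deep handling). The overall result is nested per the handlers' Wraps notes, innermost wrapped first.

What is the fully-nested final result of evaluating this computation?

Answer: [([7], (24))]

Evaluation trace:
tell(24) @ H2 ⇒ log+=24
ask @ H1 ⇒ 7
H0 returns [7]
H1 returns [7]
H2 returns ([7], (24))
H3 returns [([7], (24))]
= [([7], (24))]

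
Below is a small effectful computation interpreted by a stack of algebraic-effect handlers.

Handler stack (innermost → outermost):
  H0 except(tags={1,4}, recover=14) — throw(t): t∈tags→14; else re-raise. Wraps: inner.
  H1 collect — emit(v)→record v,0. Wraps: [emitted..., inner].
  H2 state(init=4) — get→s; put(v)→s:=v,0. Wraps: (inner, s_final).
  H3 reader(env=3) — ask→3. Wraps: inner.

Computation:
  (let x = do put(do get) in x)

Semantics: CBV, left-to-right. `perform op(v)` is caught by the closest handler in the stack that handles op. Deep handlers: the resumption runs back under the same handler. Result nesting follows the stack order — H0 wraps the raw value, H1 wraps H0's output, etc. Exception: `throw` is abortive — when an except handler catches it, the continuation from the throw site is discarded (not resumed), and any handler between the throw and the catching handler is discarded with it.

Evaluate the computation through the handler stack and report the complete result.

Answer: ([0], 4)

Evaluation trace:
get @ H2 ⇒ 4
put(4) @ H2 ⇒ s:=4
H0 returns 0
H1 returns [0]
H2 returns ([0], 4)
H3 returns ([0], 4)
= ([0], 4)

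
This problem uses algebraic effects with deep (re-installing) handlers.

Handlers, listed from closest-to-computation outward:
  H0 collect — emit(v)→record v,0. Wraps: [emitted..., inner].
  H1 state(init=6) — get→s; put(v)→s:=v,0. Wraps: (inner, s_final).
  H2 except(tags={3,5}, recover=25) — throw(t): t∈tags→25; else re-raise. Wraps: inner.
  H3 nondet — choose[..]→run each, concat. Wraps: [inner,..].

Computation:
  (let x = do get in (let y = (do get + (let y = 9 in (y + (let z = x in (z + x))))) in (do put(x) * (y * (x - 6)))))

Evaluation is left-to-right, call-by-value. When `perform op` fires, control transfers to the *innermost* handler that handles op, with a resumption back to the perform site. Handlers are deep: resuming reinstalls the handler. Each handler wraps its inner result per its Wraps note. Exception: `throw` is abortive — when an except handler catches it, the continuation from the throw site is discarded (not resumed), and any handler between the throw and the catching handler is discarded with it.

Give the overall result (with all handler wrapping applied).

Answer: [([0], 6)]

Evaluation trace:
get @ H1 ⇒ 6
get @ H1 ⇒ 6
put(6) @ H1 ⇒ s:=6
H0 returns [0]
H1 returns ([0], 6)
H2 returns ([0], 6)
H3 returns [([0], 6)]
= [([0], 6)]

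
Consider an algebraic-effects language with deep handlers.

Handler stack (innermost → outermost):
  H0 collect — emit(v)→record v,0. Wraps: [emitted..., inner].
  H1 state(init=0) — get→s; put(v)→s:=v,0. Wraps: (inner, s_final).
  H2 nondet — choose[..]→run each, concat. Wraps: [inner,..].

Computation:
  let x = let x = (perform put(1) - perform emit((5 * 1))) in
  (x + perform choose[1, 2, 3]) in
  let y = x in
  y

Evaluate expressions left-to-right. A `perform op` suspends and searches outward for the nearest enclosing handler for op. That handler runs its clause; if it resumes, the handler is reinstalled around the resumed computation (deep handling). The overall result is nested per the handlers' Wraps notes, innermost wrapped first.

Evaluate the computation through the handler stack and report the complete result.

Answer: [([5, 1], 1), ([5, 2], 1), ([5, 3], 1)]

Evaluation trace:
put(1) @ H1 ⇒ s:=1
emit(5) @ H0 ⇒ out+=5
choose[1, 2, 3] @ H2
  branch[0] choose=1:
    H0 returns [5, 1]
    H1 returns ([5, 1], 1)
    H2 returns [([5, 1], 1)]
  branch[1] choose=2:
    H0 returns [5, 2]
    H1 returns ([5, 2], 1)
    H2 returns [([5, 2], 1)]
  branch[2] choose=3:
    H0 returns [5, 3]
    H1 returns ([5, 3], 1)
    H2 returns [([5, 3], 1)]
= [([5, 1], 1), ([5, 2], 1), ([5, 3], 1)]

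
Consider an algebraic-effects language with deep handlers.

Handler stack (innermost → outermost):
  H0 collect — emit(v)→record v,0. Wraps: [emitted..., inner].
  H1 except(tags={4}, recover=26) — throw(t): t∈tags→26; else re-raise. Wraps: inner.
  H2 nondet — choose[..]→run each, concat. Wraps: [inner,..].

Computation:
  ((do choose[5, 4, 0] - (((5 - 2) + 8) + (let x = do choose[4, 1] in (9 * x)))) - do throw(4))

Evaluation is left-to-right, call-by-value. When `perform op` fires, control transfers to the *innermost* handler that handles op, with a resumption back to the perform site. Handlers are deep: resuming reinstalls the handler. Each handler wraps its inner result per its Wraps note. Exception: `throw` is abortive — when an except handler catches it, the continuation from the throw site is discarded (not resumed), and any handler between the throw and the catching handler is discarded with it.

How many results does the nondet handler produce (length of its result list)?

Answer: 6

Step-by-step:
choose[5, 4, 0] @ H2
  branch[0] choose=5:
    choose[4, 1] @ H2
      branch[0] choose=4:
        throw(4) @ H1 caught ⇒ 26
        H2 returns [26]
      branch[1] choose=1:
        throw(4) @ H1 caught ⇒ 26
        H2 returns [26]
  branch[1] choose=4:
    choose[4, 1] @ H2
      branch[0] choose=4:
        throw(4) @ H1 caught ⇒ 26
        H2 returns [26]
      branch[1] choose=1:
        throw(4) @ H1 caught ⇒ 26
        H2 returns [26]
  branch[2] choose=0:
    choose[4, 1] @ H2
      branch[0] choose=4:
        throw(4) @ H1 caught ⇒ 26
        H2 returns [26]
      branch[1] choose=1:
        throw(4) @ H1 caught ⇒ 26
        H2 returns [26]
= [26, 26, 26, 26, 26, 26]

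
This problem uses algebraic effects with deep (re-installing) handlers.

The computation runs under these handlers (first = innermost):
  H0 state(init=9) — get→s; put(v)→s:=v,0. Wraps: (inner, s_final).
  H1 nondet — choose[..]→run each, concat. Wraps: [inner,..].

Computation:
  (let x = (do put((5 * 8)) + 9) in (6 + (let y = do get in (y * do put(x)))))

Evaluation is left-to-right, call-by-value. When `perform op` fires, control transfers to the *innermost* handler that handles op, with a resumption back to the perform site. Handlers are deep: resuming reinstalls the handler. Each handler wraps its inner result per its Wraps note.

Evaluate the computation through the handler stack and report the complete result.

Step-by-step:
put(40) @ H0 ⇒ s:=40
get @ H0 ⇒ 40
put(9) @ H0 ⇒ s:=9
H0 returns (6, 9)
H1 returns [(6, 9)]
= [(6, 9)]

Answer: [(6, 9)]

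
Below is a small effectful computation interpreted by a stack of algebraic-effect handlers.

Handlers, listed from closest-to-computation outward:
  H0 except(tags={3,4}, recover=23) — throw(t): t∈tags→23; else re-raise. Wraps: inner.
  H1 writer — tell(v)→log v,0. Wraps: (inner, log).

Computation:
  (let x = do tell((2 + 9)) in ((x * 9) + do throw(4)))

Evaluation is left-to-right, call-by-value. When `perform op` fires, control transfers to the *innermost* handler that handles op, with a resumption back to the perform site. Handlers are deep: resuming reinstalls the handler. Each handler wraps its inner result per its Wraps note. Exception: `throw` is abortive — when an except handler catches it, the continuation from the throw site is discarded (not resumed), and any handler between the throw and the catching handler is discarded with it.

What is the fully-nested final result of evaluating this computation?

Step-by-step:
tell(11) @ H1 ⇒ log+=11
throw(4) @ H0 caught ⇒ 23
H1 returns (23, (11))
= (23, (11))

Answer: (23, (11))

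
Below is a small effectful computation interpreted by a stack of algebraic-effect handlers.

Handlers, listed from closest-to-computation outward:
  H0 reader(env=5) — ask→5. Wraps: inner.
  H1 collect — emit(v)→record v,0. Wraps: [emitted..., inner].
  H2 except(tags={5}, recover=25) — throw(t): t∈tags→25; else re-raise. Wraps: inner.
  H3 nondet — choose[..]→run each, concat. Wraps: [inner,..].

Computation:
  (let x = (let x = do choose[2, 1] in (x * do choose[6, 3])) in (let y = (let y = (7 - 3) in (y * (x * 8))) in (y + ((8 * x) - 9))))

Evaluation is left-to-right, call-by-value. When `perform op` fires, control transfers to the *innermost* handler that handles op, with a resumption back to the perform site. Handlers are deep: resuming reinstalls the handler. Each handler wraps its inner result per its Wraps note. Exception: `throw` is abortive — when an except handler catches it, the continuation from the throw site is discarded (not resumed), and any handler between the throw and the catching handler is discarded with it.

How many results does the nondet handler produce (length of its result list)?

Answer: 4

Step-by-step:
choose[2, 1] @ H3
  branch[0] choose=2:
    choose[6, 3] @ H3
      branch[0] choose=6:
        H0 returns 471
        H1 returns [471]
        H2 returns [471]
        H3 returns [[471]]
      branch[1] choose=3:
        H0 returns 231
        H1 returns [231]
        H2 returns [231]
        H3 returns [[231]]
  branch[1] choose=1:
    choose[6, 3] @ H3
      branch[0] choose=6:
        H0 returns 231
        H1 returns [231]
        H2 returns [231]
        H3 returns [[231]]
      branch[1] choose=3:
        H0 returns 111
        H1 returns [111]
        H2 returns [111]
        H3 returns [[111]]
= [[471], [231], [231], [111]]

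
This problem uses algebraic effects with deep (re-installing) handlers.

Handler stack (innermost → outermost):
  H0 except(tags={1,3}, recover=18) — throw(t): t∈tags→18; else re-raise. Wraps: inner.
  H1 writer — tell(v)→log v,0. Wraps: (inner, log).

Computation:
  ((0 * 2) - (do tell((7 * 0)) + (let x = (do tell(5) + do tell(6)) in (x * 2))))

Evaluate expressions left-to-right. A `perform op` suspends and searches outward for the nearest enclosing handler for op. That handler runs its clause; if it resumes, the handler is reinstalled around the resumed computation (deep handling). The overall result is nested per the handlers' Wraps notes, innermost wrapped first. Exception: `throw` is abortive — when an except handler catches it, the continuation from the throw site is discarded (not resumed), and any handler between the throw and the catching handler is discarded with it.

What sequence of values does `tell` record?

Answer: (0, 5, 6)

Step-by-step:
tell(0) @ H1 ⇒ log+=0
tell(5) @ H1 ⇒ log+=5
tell(6) @ H1 ⇒ log+=6
H0 returns 0
H1 returns (0, (0, 5, 6))
= (0, (0, 5, 6))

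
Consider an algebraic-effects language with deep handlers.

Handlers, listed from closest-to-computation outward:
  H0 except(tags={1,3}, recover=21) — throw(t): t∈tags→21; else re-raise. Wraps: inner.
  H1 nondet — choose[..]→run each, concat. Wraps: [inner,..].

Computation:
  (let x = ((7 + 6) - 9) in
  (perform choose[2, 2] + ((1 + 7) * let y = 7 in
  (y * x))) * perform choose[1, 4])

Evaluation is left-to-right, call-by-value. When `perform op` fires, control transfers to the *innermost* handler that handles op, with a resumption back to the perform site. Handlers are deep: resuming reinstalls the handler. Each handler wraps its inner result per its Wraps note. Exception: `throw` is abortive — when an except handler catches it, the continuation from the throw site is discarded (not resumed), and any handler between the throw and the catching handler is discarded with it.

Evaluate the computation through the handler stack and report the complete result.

Answer: [226, 904, 226, 904]

Working:
choose[2, 2] @ H1
  branch[0] choose=2:
    choose[1, 4] @ H1
      branch[0] choose=1:
        H0 returns 226
        H1 returns [226]
      branch[1] choose=4:
        H0 returns 904
        H1 returns [904]
  branch[1] choose=2:
    choose[1, 4] @ H1
      branch[0] choose=1:
        H0 returns 226
        H1 returns [226]
      branch[1] choose=4:
        H0 returns 904
        H1 returns [904]
= [226, 904, 226, 904]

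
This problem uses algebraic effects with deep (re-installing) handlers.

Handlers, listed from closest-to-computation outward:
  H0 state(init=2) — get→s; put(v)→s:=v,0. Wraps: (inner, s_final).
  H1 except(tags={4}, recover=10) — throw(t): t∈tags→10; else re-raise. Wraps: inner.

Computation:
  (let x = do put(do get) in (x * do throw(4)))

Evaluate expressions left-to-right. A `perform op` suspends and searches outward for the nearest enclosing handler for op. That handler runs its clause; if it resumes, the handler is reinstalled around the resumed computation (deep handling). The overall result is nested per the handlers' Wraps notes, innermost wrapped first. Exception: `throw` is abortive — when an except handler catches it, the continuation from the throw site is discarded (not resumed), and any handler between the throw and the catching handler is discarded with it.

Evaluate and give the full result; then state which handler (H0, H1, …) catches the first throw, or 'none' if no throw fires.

Step-by-step:
get @ H0 ⇒ 2
put(2) @ H0 ⇒ s:=2
throw(4) @ H1 caught ⇒ 10
= 10

Answer: 10 ; first throw caught by: H1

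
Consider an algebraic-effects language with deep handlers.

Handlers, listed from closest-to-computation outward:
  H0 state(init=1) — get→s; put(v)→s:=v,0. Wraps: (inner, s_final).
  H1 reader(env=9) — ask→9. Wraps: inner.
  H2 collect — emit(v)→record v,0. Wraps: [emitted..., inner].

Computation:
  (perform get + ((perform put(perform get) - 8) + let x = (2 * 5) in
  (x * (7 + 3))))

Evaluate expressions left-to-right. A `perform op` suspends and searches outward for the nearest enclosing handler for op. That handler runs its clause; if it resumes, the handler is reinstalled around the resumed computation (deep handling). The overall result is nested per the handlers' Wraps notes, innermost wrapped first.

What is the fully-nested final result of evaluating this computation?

Answer: [(93, 1)]

Working:
get @ H0 ⇒ 1
get @ H0 ⇒ 1
put(1) @ H0 ⇒ s:=1
H0 returns (93, 1)
H1 returns (93, 1)
H2 returns [(93, 1)]
= [(93, 1)]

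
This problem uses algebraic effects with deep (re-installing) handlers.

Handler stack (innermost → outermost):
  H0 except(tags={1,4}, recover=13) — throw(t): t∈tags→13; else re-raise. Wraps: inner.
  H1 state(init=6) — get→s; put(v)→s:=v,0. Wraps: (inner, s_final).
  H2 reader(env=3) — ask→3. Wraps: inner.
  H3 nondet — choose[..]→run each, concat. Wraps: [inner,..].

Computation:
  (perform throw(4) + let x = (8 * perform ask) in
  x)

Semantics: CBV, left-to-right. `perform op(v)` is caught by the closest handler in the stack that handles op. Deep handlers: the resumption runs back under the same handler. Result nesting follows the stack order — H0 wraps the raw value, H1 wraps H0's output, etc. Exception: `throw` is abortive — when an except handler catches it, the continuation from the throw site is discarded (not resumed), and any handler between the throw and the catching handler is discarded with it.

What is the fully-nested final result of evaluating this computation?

Answer: [(13, 6)]

Step-by-step:
throw(4) @ H0 caught ⇒ 13
H1 returns (13, 6)
H2 returns (13, 6)
H3 returns [(13, 6)]
= [(13, 6)]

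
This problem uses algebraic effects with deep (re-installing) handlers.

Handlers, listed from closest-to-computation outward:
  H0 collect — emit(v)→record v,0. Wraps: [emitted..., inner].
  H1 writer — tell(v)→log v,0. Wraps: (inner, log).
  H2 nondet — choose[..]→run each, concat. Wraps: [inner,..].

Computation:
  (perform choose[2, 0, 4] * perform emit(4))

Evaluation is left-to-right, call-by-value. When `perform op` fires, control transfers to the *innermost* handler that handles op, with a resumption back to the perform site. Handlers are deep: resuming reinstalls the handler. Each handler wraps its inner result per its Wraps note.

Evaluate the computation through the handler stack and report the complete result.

Evaluation trace:
choose[2, 0, 4] @ H2
  branch[0] choose=2:
    emit(4) @ H0 ⇒ out+=4
    H0 returns [4, 0]
    H1 returns ([4, 0], ())
    H2 returns [([4, 0], ())]
  branch[1] choose=0:
    emit(4) @ H0 ⇒ out+=4
    H0 returns [4, 0]
    H1 returns ([4, 0], ())
    H2 returns [([4, 0], ())]
  branch[2] choose=4:
    emit(4) @ H0 ⇒ out+=4
    H0 returns [4, 0]
    H1 returns ([4, 0], ())
    H2 returns [([4, 0], ())]
= [([4, 0], ()), ([4, 0], ()), ([4, 0], ())]

Answer: [([4, 0], ()), ([4, 0], ()), ([4, 0], ())]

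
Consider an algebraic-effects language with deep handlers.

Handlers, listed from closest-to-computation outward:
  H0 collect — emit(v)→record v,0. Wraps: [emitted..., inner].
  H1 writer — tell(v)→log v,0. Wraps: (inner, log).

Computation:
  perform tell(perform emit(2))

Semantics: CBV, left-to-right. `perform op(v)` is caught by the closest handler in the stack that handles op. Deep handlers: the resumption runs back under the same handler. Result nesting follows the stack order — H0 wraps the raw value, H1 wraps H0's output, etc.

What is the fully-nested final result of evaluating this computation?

Answer: ([2, 0], (0))

Evaluation trace:
emit(2) @ H0 ⇒ out+=2
tell(0) @ H1 ⇒ log+=0
H0 returns [2, 0]
H1 returns ([2, 0], (0))
= ([2, 0], (0))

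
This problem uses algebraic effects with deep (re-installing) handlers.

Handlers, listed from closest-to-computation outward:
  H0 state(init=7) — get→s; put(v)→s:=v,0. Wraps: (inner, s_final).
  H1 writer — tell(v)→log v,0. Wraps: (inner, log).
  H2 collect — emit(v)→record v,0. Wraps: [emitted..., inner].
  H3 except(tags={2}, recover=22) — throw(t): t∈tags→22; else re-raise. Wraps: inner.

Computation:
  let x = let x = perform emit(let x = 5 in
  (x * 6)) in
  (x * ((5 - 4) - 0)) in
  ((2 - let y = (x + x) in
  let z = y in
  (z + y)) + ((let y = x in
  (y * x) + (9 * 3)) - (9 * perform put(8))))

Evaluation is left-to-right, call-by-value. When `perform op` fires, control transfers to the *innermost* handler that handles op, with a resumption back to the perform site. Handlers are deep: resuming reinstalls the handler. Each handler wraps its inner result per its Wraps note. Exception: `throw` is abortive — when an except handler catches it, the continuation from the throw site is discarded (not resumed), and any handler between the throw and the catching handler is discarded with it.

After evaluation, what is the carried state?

Answer: 8

Evaluation trace:
emit(30) @ H2 ⇒ out+=30
put(8) @ H0 ⇒ s:=8
H0 returns (29, 8)
H1 returns ((29, 8), ())
H2 returns [30, ((29, 8), ())]
H3 returns [30, ((29, 8), ())]
= [30, ((29, 8), ())]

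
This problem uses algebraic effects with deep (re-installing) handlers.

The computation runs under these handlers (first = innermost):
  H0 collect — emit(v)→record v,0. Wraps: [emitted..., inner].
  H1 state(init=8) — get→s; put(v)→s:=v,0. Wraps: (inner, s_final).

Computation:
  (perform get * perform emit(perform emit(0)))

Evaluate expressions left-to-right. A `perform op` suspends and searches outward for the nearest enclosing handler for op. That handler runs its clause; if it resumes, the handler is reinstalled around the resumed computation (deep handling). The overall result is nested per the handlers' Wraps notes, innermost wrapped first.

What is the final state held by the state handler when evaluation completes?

Answer: 8

Evaluation trace:
get @ H1 ⇒ 8
emit(0) @ H0 ⇒ out+=0
emit(0) @ H0 ⇒ out+=0
H0 returns [0, 0, 0]
H1 returns ([0, 0, 0], 8)
= ([0, 0, 0], 8)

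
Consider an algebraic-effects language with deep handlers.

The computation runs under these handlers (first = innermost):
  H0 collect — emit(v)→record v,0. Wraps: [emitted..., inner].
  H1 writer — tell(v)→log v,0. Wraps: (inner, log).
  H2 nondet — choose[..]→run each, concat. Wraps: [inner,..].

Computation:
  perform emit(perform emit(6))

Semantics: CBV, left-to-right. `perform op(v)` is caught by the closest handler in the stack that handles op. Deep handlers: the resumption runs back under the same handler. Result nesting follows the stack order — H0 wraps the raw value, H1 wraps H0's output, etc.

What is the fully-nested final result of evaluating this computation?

Evaluation trace:
emit(6) @ H0 ⇒ out+=6
emit(0) @ H0 ⇒ out+=0
H0 returns [6, 0, 0]
H1 returns ([6, 0, 0], ())
H2 returns [([6, 0, 0], ())]
= [([6, 0, 0], ())]

Answer: [([6, 0, 0], ())]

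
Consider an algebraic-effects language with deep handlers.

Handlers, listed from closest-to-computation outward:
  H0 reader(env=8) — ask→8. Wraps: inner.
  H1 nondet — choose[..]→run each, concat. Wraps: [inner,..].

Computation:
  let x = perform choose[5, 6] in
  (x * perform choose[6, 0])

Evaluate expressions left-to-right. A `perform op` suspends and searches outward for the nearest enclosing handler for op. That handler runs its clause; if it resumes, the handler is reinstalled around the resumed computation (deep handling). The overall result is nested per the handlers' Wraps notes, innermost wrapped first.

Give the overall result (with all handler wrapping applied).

Step-by-step:
choose[5, 6] @ H1
  branch[0] choose=5:
    choose[6, 0] @ H1
      branch[0] choose=6:
        H0 returns 30
        H1 returns [30]
      branch[1] choose=0:
        H0 returns 0
        H1 returns [0]
  branch[1] choose=6:
    choose[6, 0] @ H1
      branch[0] choose=6:
        H0 returns 36
        H1 returns [36]
      branch[1] choose=0:
        H0 returns 0
        H1 returns [0]
= [30, 0, 36, 0]

Answer: [30, 0, 36, 0]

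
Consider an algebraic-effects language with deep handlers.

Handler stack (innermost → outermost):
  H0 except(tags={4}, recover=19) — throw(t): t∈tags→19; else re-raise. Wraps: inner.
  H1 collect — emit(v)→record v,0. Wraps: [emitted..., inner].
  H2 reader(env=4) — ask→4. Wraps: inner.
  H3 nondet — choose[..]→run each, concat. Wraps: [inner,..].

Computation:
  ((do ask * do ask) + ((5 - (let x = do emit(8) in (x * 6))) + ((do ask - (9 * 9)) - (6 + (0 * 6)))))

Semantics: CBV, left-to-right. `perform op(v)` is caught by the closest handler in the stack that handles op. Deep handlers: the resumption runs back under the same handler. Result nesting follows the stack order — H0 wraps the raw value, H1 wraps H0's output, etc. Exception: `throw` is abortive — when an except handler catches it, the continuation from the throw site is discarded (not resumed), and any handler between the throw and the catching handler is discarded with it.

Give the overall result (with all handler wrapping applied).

Answer: [[8, -62]]

Evaluation trace:
ask @ H2 ⇒ 4
ask @ H2 ⇒ 4
emit(8) @ H1 ⇒ out+=8
ask @ H2 ⇒ 4
H0 returns -62
H1 returns [8, -62]
H2 returns [8, -62]
H3 returns [[8, -62]]
= [[8, -62]]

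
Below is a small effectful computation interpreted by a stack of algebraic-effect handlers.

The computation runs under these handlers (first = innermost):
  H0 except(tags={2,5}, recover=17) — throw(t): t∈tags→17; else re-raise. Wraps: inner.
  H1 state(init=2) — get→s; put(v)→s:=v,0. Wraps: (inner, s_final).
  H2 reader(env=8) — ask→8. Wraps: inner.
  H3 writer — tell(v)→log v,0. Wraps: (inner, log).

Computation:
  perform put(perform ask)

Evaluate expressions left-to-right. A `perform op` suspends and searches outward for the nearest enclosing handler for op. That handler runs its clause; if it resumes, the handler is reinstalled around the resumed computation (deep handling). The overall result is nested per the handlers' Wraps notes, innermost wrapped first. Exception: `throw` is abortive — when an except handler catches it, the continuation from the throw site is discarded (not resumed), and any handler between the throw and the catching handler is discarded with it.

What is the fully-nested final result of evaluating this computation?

Working:
ask @ H2 ⇒ 8
put(8) @ H1 ⇒ s:=8
H0 returns 0
H1 returns (0, 8)
H2 returns (0, 8)
H3 returns ((0, 8), ())
= ((0, 8), ())

Answer: ((0, 8), ())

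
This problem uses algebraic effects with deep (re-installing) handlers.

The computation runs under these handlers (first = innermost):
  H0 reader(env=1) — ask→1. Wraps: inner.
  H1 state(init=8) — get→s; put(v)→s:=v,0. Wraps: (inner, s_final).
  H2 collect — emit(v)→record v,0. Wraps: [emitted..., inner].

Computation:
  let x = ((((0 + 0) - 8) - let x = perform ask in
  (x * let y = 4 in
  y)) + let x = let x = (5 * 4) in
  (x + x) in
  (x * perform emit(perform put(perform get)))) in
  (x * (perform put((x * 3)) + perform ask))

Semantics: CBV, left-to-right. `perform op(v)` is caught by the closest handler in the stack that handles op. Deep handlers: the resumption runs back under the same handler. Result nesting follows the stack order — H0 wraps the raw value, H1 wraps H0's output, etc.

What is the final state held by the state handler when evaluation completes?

Answer: -36

Step-by-step:
ask @ H0 ⇒ 1
get @ H1 ⇒ 8
put(8) @ H1 ⇒ s:=8
emit(0) @ H2 ⇒ out+=0
put(-36) @ H1 ⇒ s:=-36
ask @ H0 ⇒ 1
H0 returns -12
H1 returns (-12, -36)
H2 returns [0, (-12, -36)]
= [0, (-12, -36)]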